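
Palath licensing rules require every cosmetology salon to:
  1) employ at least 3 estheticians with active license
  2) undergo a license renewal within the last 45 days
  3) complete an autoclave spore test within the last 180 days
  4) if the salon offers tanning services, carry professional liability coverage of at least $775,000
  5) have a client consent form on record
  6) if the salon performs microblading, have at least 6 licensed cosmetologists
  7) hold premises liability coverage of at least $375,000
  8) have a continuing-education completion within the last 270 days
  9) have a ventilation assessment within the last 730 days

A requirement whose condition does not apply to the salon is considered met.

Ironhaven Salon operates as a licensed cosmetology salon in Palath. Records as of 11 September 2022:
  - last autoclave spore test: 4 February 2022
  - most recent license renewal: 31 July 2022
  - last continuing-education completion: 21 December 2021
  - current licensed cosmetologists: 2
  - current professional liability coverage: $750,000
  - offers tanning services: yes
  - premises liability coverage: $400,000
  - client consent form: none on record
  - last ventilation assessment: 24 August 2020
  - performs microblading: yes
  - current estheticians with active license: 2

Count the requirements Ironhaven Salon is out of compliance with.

6

1. estheticians with active license 2 < 3 → not met
2. license renewal 42 days ago vs limit 45 → met
3. autoclave spore test 219 days ago vs limit 180 → not met
4. condition 'offers tanning services' holds; professional liability coverage $750,000 < $775,000 → not met
5. client consent form absent → not met
6. condition 'performs microblading' holds; licensed cosmetologists 2 < 6 → not met
7. premises liability coverage $400,000 ≥ $375,000 → met
8. continuing-education completion 264 days ago vs limit 270 → met
9. ventilation assessment 748 days ago vs limit 730 → not met
Not met: 6 of 9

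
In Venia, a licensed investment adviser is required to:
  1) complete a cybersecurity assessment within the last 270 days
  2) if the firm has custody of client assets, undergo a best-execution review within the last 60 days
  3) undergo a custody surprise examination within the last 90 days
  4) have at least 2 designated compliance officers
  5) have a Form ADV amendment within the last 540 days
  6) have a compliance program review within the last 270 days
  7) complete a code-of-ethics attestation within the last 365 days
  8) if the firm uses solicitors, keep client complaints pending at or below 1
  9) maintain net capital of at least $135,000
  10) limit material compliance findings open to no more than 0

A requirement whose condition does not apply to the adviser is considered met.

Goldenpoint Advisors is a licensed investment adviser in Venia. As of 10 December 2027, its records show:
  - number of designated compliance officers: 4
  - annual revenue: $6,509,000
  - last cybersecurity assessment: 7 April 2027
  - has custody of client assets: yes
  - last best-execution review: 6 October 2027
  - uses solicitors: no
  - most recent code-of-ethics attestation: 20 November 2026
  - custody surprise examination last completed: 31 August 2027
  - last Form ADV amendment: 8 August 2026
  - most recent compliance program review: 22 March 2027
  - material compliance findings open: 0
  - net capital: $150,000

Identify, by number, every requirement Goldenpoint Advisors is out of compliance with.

1. cybersecurity assessment 247 days ago vs limit 270 → met
2. condition 'has custody of client assets' holds; best-execution review 65 days ago vs limit 60 → not met
3. custody surprise examination 101 days ago vs limit 90 → not met
4. designated compliance officers 4 ≥ 2 → met
5. Form ADV amendment 489 days ago vs limit 540 → met
6. compliance program review 263 days ago vs limit 270 → met
7. code-of-ethics attestation 385 days ago vs limit 365 → not met
8. condition 'uses solicitors' does not hold → requirement n/a → met
9. net capital $150,000 ≥ $135,000 → met
10. material compliance findings open 0 ≤ 0 → met
Not met: 2, 3, 7

2, 3, 7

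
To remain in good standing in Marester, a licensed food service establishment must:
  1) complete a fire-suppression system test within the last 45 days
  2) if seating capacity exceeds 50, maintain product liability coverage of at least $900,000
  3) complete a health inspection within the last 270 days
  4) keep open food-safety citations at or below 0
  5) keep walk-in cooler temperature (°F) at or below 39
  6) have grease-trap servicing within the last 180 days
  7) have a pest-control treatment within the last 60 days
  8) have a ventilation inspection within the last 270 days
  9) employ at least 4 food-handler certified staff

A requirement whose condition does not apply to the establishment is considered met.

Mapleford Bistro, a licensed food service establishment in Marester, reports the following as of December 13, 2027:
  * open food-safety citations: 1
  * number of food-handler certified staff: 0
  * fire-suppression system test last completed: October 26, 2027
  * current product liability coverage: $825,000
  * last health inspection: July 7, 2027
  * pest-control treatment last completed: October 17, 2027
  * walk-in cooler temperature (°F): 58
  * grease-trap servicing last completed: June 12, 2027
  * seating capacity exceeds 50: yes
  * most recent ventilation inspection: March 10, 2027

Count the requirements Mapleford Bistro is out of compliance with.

7

1. fire-suppression system test 48 days ago vs limit 45 → not met
2. condition 'seating capacity exceeds 50' holds; product liability coverage $825,000 < $900,000 → not met
3. health inspection 159 days ago vs limit 270 → met
4. open food-safety citations 1 > 0 → not met
5. walk-in cooler temperature (°F) 58 > 39 → not met
6. grease-trap servicing 184 days ago vs limit 180 → not met
7. pest-control treatment 57 days ago vs limit 60 → met
8. ventilation inspection 278 days ago vs limit 270 → not met
9. food-handler certified staff 0 < 4 → not met
Not met: 7 of 9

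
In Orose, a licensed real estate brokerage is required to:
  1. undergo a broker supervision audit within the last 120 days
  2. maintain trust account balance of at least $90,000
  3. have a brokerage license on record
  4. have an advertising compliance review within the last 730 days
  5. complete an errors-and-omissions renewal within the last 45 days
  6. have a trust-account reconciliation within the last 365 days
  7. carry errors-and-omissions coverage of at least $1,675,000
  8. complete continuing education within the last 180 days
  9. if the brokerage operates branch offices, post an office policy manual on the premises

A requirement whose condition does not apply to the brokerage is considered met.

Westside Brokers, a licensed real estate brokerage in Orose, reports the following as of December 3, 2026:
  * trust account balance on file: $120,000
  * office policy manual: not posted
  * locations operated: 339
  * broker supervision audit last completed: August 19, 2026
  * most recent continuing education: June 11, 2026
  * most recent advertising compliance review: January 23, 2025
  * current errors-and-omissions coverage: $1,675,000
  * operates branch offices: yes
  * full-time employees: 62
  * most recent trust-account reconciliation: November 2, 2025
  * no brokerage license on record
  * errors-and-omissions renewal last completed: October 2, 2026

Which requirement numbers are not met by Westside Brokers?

1. broker supervision audit 106 days ago vs limit 120 → met
2. trust account balance $120,000 ≥ $90,000 → met
3. brokerage license absent → not met
4. advertising compliance review 679 days ago vs limit 730 → met
5. errors-and-omissions renewal 62 days ago vs limit 45 → not met
6. trust-account reconciliation 396 days ago vs limit 365 → not met
7. errors-and-omissions coverage $1,675,000 ≥ $1,675,000 → met
8. continuing education 175 days ago vs limit 180 → met
9. condition 'operates branch offices' holds; office policy manual absent → not met
Not met: 3, 5, 6, 9

3, 5, 6, 9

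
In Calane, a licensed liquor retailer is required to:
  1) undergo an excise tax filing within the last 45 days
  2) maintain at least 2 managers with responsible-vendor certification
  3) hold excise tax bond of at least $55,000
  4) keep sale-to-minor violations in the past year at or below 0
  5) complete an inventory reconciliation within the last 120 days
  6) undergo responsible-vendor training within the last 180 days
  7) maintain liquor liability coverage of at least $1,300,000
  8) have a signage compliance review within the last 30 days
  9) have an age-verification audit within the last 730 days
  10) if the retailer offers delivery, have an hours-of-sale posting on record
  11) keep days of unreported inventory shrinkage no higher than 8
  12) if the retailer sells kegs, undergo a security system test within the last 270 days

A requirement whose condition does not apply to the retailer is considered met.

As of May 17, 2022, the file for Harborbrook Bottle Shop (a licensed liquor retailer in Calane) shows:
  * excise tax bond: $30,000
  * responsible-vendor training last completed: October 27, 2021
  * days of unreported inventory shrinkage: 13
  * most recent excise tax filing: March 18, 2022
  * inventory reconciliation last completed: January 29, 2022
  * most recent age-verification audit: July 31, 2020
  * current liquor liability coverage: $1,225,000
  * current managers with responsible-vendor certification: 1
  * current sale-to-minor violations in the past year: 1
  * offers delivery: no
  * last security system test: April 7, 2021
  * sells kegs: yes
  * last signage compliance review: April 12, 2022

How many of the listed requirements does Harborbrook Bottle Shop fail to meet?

1. excise tax filing 60 days ago vs limit 45 → not met
2. managers with responsible-vendor certification 1 < 2 → not met
3. excise tax bond $30,000 < $55,000 → not met
4. sale-to-minor violations in the past year 1 > 0 → not met
5. inventory reconciliation 108 days ago vs limit 120 → met
6. responsible-vendor training 202 days ago vs limit 180 → not met
7. liquor liability coverage $1,225,000 < $1,300,000 → not met
8. signage compliance review 35 days ago vs limit 30 → not met
9. age-verification audit 655 days ago vs limit 730 → met
10. condition 'offers delivery' does not hold → requirement n/a → met
11. days of unreported inventory shrinkage 13 > 8 → not met
12. condition 'sells kegs' holds; security system test 405 days ago vs limit 270 → not met
Not met: 9 of 12

9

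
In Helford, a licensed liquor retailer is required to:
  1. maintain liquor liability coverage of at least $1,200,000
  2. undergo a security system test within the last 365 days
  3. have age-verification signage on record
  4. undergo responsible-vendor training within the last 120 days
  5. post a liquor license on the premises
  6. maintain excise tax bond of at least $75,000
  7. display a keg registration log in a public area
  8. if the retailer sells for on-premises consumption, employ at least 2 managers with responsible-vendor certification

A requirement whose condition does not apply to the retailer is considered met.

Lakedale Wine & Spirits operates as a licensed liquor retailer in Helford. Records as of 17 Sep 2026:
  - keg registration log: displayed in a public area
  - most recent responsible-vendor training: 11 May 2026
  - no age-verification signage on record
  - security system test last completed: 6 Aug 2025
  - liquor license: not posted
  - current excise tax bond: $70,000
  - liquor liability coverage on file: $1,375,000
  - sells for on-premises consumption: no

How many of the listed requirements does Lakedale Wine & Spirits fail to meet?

1. liquor liability coverage $1,375,000 ≥ $1,200,000 → met
2. security system test 407 days ago vs limit 365 → not met
3. age-verification signage absent → not met
4. responsible-vendor training 129 days ago vs limit 120 → not met
5. liquor license absent → not met
6. excise tax bond $70,000 < $75,000 → not met
7. keg registration log present → met
8. condition 'sells for on-premises consumption' does not hold → requirement n/a → met
Not met: 5 of 8

5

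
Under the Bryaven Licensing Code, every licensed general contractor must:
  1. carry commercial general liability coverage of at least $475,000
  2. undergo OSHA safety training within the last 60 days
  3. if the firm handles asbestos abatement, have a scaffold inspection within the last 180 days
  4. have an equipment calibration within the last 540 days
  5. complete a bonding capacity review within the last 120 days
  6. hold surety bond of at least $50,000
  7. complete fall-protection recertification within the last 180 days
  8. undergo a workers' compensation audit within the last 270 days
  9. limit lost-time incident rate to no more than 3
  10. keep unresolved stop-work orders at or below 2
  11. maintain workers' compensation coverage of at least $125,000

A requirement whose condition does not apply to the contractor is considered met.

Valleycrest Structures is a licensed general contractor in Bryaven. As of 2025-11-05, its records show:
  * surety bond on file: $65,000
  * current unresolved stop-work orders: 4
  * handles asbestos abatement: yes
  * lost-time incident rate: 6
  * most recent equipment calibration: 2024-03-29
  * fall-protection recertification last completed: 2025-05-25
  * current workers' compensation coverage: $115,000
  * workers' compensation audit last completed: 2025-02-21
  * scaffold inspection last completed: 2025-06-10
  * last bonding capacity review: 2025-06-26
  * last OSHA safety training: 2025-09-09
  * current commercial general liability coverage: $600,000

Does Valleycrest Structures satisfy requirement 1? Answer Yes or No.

1. commercial general liability coverage $600,000 ≥ $475,000 → met

Yes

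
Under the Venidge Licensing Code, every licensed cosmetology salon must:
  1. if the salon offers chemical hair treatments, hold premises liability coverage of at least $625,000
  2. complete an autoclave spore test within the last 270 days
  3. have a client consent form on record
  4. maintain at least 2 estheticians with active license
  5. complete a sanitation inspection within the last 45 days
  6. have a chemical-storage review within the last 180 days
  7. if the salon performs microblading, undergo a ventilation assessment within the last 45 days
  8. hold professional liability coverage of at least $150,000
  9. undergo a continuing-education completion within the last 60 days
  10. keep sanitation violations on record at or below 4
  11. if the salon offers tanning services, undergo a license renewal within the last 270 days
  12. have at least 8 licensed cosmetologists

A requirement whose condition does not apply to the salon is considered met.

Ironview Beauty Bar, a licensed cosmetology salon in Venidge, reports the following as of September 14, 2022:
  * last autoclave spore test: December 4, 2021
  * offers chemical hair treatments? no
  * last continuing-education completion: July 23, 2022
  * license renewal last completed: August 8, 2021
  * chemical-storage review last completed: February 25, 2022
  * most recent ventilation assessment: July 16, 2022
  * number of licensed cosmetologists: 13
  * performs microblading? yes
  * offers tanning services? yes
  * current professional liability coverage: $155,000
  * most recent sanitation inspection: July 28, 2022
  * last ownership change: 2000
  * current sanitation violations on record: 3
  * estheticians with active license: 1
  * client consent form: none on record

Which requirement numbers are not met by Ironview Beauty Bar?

1. condition 'offers chemical hair treatments' does not hold → requirement n/a → met
2. autoclave spore test 284 days ago vs limit 270 → not met
3. client consent form absent → not met
4. estheticians with active license 1 < 2 → not met
5. sanitation inspection 48 days ago vs limit 45 → not met
6. chemical-storage review 201 days ago vs limit 180 → not met
7. condition 'performs microblading' holds; ventilation assessment 60 days ago vs limit 45 → not met
8. professional liability coverage $155,000 ≥ $150,000 → met
9. continuing-education completion 53 days ago vs limit 60 → met
10. sanitation violations on record 3 ≤ 4 → met
11. condition 'offers tanning services' holds; license renewal 402 days ago vs limit 270 → not met
12. licensed cosmetologists 13 ≥ 8 → met
Not met: 2, 3, 4, 5, 6, 7, 11

2, 3, 4, 5, 6, 7, 11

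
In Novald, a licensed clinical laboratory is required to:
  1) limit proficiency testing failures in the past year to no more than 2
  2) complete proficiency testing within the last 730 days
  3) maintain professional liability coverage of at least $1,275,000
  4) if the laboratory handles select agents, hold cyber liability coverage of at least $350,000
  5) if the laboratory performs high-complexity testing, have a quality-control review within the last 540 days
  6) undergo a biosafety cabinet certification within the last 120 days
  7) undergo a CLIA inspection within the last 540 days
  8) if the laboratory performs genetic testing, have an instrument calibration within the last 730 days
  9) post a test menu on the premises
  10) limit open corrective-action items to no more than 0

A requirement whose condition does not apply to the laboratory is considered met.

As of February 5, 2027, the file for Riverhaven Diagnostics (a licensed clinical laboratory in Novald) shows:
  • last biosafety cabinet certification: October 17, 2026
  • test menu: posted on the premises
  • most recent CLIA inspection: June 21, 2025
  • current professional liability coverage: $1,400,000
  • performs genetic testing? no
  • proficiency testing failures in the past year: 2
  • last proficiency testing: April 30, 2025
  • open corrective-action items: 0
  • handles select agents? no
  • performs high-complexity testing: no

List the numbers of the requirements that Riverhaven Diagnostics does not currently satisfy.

7

1. proficiency testing failures in the past year 2 ≤ 2 → met
2. proficiency testing 646 days ago vs limit 730 → met
3. professional liability coverage $1,400,000 ≥ $1,275,000 → met
4. condition 'handles select agents' does not hold → requirement n/a → met
5. condition 'performs high-complexity testing' does not hold → requirement n/a → met
6. biosafety cabinet certification 111 days ago vs limit 120 → met
7. CLIA inspection 594 days ago vs limit 540 → not met
8. condition 'performs genetic testing' does not hold → requirement n/a → met
9. test menu present → met
10. open corrective-action items 0 ≤ 0 → met
Not met: 7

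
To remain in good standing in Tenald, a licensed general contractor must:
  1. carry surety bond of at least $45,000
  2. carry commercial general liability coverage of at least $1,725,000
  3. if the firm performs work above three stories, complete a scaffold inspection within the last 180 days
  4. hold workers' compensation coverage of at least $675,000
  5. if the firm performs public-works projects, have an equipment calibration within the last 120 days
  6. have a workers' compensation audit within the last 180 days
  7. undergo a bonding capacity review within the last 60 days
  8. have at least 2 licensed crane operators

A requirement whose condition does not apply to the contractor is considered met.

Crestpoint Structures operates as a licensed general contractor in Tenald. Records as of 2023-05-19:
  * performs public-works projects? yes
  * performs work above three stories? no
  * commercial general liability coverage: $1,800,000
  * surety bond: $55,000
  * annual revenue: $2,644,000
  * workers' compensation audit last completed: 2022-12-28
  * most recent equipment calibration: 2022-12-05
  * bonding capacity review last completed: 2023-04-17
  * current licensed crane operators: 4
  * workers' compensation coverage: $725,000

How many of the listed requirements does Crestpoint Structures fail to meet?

1

1. surety bond $55,000 ≥ $45,000 → met
2. commercial general liability coverage $1,800,000 ≥ $1,725,000 → met
3. condition 'performs work above three stories' does not hold → requirement n/a → met
4. workers' compensation coverage $725,000 ≥ $675,000 → met
5. condition 'performs public-works projects' holds; equipment calibration 165 days ago vs limit 120 → not met
6. workers' compensation audit 142 days ago vs limit 180 → met
7. bonding capacity review 32 days ago vs limit 60 → met
8. licensed crane operators 4 ≥ 2 → met
Not met: 1 of 8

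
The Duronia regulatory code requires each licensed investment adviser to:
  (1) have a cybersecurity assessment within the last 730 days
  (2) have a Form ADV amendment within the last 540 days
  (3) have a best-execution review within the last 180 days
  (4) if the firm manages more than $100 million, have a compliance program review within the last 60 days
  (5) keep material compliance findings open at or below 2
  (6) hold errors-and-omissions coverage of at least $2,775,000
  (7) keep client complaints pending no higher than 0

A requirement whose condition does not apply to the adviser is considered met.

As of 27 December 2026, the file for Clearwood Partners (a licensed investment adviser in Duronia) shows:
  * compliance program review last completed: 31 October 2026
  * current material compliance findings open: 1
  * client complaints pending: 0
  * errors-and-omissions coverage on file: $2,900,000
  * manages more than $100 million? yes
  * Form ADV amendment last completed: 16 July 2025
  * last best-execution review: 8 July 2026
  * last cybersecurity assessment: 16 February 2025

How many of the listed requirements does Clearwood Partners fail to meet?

0

1. cybersecurity assessment 679 days ago vs limit 730 → met
2. Form ADV amendment 529 days ago vs limit 540 → met
3. best-execution review 172 days ago vs limit 180 → met
4. condition 'manages more than $100 million' holds; compliance program review 57 days ago vs limit 60 → met
5. material compliance findings open 1 ≤ 2 → met
6. errors-and-omissions coverage $2,900,000 ≥ $2,775,000 → met
7. client complaints pending 0 ≤ 0 → met
Not met: 0 of 7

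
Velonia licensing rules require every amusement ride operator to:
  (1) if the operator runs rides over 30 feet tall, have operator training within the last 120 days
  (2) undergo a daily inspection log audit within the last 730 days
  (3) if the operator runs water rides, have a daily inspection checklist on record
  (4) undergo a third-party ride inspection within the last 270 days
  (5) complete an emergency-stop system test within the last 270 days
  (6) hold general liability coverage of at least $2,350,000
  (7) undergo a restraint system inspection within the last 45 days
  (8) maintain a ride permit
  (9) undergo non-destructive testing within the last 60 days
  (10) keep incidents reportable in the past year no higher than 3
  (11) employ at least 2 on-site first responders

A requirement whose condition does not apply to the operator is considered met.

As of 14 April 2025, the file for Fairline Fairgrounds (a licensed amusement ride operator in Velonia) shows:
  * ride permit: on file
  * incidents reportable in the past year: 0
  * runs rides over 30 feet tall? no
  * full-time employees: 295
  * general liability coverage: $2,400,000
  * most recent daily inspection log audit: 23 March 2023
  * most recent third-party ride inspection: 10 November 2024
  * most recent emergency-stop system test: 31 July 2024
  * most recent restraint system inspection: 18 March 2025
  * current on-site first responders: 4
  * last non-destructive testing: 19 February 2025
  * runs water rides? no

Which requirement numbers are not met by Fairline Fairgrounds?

2

1. condition 'runs rides over 30 feet tall' does not hold → requirement n/a → met
2. daily inspection log audit 753 days ago vs limit 730 → not met
3. condition 'runs water rides' does not hold → requirement n/a → met
4. third-party ride inspection 155 days ago vs limit 270 → met
5. emergency-stop system test 257 days ago vs limit 270 → met
6. general liability coverage $2,400,000 ≥ $2,350,000 → met
7. restraint system inspection 27 days ago vs limit 45 → met
8. ride permit present → met
9. non-destructive testing 54 days ago vs limit 60 → met
10. incidents reportable in the past year 0 ≤ 3 → met
11. on-site first responders 4 ≥ 2 → met
Not met: 2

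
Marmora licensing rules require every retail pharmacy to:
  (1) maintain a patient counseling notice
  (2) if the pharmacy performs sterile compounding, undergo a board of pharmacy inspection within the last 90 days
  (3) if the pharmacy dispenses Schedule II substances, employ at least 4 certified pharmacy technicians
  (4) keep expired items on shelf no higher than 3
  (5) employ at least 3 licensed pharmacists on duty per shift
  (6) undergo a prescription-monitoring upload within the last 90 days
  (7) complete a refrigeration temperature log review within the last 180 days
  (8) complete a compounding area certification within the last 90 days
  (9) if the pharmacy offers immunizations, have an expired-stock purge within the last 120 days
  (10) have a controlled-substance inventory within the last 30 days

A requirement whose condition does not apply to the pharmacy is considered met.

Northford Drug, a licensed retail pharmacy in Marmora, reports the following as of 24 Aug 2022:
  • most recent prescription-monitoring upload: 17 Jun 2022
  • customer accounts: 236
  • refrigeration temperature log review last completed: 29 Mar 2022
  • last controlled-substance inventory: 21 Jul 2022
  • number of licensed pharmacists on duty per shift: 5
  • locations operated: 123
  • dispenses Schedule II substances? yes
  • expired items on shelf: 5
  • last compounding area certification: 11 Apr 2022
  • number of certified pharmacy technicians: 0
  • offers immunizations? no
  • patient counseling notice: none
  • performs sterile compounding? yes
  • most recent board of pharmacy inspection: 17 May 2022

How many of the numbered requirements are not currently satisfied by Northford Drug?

6

1. patient counseling notice absent → not met
2. condition 'performs sterile compounding' holds; board of pharmacy inspection 99 days ago vs limit 90 → not met
3. condition 'dispenses Schedule II substances' holds; certified pharmacy technicians 0 < 4 → not met
4. expired items on shelf 5 > 3 → not met
5. licensed pharmacists on duty per shift 5 ≥ 3 → met
6. prescription-monitoring upload 68 days ago vs limit 90 → met
7. refrigeration temperature log review 148 days ago vs limit 180 → met
8. compounding area certification 135 days ago vs limit 90 → not met
9. condition 'offers immunizations' does not hold → requirement n/a → met
10. controlled-substance inventory 34 days ago vs limit 30 → not met
Not met: 6 of 10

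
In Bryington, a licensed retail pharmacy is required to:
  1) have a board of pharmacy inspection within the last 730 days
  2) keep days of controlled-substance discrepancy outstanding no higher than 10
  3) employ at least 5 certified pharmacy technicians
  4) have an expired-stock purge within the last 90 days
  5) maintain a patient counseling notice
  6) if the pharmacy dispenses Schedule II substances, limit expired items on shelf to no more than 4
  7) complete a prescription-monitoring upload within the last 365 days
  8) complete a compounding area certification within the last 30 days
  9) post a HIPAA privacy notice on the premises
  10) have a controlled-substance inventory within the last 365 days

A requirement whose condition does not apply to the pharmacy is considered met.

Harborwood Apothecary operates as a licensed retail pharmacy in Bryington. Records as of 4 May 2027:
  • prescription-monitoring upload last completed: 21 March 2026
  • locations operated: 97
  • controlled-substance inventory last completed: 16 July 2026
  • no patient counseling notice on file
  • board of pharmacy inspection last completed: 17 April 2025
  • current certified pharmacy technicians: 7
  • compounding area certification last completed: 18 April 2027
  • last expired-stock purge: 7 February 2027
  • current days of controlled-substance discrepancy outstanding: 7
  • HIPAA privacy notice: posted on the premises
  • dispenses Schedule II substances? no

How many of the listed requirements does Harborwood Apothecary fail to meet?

3

1. board of pharmacy inspection 747 days ago vs limit 730 → not met
2. days of controlled-substance discrepancy outstanding 7 ≤ 10 → met
3. certified pharmacy technicians 7 ≥ 5 → met
4. expired-stock purge 86 days ago vs limit 90 → met
5. patient counseling notice absent → not met
6. condition 'dispenses Schedule II substances' does not hold → requirement n/a → met
7. prescription-monitoring upload 409 days ago vs limit 365 → not met
8. compounding area certification 16 days ago vs limit 30 → met
9. HIPAA privacy notice present → met
10. controlled-substance inventory 292 days ago vs limit 365 → met
Not met: 3 of 10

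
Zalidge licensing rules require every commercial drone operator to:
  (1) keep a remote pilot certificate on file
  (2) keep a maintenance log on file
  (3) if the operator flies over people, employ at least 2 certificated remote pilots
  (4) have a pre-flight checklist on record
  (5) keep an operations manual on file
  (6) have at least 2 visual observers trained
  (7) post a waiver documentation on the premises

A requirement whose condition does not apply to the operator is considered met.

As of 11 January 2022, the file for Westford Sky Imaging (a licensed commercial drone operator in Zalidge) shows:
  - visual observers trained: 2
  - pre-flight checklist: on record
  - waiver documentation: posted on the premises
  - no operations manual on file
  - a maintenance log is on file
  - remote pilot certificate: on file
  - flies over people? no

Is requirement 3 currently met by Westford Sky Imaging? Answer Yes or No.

3. condition 'flies over people' does not hold → requirement n/a → met

Yes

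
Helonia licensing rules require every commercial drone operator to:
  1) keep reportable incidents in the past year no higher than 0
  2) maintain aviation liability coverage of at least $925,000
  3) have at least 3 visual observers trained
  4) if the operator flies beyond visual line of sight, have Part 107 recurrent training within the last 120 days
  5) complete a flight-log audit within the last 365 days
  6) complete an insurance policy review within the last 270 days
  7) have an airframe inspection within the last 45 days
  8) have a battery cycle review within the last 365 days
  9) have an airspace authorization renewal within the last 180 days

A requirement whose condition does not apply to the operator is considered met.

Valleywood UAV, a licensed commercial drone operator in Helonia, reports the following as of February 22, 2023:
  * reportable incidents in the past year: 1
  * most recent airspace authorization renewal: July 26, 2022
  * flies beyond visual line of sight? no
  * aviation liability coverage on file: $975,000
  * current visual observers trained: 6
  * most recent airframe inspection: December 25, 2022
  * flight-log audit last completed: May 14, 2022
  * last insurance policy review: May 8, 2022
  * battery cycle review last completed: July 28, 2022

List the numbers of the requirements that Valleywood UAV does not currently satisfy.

1. reportable incidents in the past year 1 > 0 → not met
2. aviation liability coverage $975,000 ≥ $925,000 → met
3. visual observers trained 6 ≥ 3 → met
4. condition 'flies beyond visual line of sight' does not hold → requirement n/a → met
5. flight-log audit 284 days ago vs limit 365 → met
6. insurance policy review 290 days ago vs limit 270 → not met
7. airframe inspection 59 days ago vs limit 45 → not met
8. battery cycle review 209 days ago vs limit 365 → met
9. airspace authorization renewal 211 days ago vs limit 180 → not met
Not met: 1, 6, 7, 9

1, 6, 7, 9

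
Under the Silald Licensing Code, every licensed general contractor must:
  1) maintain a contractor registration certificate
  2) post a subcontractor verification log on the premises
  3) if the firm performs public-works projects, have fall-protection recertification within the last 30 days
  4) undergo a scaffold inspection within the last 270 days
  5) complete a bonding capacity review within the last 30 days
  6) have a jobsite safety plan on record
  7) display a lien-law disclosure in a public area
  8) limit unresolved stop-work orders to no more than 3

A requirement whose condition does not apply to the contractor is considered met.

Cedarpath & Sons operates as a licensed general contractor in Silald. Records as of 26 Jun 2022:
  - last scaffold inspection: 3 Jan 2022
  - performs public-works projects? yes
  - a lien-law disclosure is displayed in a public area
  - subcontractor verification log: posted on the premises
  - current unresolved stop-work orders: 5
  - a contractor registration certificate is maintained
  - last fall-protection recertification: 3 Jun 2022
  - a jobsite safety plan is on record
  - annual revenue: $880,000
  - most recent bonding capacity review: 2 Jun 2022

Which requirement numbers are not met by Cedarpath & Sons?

1. contractor registration certificate present → met
2. subcontractor verification log present → met
3. condition 'performs public-works projects' holds; fall-protection recertification 23 days ago vs limit 30 → met
4. scaffold inspection 174 days ago vs limit 270 → met
5. bonding capacity review 24 days ago vs limit 30 → met
6. jobsite safety plan present → met
7. lien-law disclosure present → met
8. unresolved stop-work orders 5 > 3 → not met
Not met: 8

8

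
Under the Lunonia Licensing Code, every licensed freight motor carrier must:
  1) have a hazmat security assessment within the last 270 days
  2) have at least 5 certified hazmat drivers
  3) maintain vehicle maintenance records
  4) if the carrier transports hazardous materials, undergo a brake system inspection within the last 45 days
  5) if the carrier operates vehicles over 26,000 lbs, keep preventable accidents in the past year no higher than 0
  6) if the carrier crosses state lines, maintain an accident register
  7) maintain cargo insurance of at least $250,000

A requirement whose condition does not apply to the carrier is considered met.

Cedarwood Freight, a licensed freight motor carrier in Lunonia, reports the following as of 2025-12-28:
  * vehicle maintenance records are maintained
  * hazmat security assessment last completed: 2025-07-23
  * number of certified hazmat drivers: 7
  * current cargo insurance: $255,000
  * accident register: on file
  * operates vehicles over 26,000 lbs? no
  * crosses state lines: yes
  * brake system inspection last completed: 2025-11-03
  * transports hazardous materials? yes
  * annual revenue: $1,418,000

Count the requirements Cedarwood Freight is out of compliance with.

1. hazmat security assessment 158 days ago vs limit 270 → met
2. certified hazmat drivers 7 ≥ 5 → met
3. vehicle maintenance records present → met
4. condition 'transports hazardous materials' holds; brake system inspection 55 days ago vs limit 45 → not met
5. condition 'operates vehicles over 26,000 lbs' does not hold → requirement n/a → met
6. condition 'crosses state lines' holds; accident register present → met
7. cargo insurance $255,000 ≥ $250,000 → met
Not met: 1 of 7

1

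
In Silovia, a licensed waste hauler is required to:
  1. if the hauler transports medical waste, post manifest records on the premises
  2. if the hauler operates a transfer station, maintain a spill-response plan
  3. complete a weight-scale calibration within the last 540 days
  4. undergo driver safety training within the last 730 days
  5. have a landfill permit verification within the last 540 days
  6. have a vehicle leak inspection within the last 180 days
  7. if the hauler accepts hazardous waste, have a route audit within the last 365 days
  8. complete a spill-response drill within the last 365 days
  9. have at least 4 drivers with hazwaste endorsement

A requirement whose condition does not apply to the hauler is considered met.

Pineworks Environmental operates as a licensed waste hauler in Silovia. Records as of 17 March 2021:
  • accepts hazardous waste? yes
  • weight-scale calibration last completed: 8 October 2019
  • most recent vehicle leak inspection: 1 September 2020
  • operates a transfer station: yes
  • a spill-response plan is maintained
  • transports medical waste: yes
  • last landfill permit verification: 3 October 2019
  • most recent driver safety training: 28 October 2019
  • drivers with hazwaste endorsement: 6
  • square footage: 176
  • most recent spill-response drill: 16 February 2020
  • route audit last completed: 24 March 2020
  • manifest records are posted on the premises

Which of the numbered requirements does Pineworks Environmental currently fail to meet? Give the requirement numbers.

1. condition 'transports medical waste' holds; manifest records present → met
2. condition 'operates a transfer station' holds; spill-response plan present → met
3. weight-scale calibration 526 days ago vs limit 540 → met
4. driver safety training 506 days ago vs limit 730 → met
5. landfill permit verification 531 days ago vs limit 540 → met
6. vehicle leak inspection 197 days ago vs limit 180 → not met
7. condition 'accepts hazardous waste' holds; route audit 358 days ago vs limit 365 → met
8. spill-response drill 395 days ago vs limit 365 → not met
9. drivers with hazwaste endorsement 6 ≥ 4 → met
Not met: 6, 8

6, 8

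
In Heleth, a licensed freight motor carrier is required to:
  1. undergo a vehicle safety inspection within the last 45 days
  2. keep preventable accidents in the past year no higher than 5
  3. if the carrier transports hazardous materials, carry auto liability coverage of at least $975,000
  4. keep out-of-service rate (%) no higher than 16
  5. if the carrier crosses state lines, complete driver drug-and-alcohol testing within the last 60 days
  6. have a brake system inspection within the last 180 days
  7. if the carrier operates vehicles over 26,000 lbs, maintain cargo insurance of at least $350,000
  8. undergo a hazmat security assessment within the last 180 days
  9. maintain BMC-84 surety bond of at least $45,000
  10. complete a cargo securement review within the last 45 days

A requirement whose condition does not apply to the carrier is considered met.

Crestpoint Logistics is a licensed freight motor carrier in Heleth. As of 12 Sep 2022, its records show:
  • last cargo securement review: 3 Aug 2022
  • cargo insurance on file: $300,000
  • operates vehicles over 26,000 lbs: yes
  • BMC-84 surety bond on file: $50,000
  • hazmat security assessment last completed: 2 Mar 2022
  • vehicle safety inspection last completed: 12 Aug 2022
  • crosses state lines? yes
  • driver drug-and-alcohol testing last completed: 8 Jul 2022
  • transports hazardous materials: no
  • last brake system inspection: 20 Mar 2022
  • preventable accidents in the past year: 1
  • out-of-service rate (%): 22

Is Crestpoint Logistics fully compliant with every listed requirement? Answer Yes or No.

No

1. vehicle safety inspection 31 days ago vs limit 45 → met
2. preventable accidents in the past year 1 ≤ 5 → met
3. condition 'transports hazardous materials' does not hold → requirement n/a → met
4. out-of-service rate (%) 22 > 16 → not met
5. condition 'crosses state lines' holds; driver drug-and-alcohol testing 66 days ago vs limit 60 → not met
6. brake system inspection 176 days ago vs limit 180 → met
7. condition 'operates vehicles over 26,000 lbs' holds; cargo insurance $300,000 < $350,000 → not met
8. hazmat security assessment 194 days ago vs limit 180 → not met
9. BMC-84 surety bond $50,000 ≥ $45,000 → met
10. cargo securement review 40 days ago vs limit 45 → met
Not met: 4, 5, 7, 8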